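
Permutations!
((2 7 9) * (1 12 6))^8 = (1 6 12)(2 9 7)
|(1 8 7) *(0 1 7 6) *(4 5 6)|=6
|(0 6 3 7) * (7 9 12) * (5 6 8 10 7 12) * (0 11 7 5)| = 14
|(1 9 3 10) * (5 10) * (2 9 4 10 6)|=|(1 4 10)(2 9 3 5 6)|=15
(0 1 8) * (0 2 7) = (0 1 8 2 7) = [1, 8, 7, 3, 4, 5, 6, 0, 2]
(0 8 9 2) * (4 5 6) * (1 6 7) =(0 8 9 2)(1 6 4 5 7) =[8, 6, 0, 3, 5, 7, 4, 1, 9, 2]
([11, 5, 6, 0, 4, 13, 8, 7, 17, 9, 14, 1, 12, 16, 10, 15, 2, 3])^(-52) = [5, 16, 17, 1, 4, 2, 3, 7, 0, 9, 10, 13, 12, 6, 14, 15, 8, 11]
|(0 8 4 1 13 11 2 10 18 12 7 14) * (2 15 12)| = 30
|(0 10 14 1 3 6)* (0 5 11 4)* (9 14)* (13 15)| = |(0 10 9 14 1 3 6 5 11 4)(13 15)| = 10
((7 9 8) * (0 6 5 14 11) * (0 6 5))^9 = ((0 5 14 11 6)(7 9 8))^9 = (0 6 11 14 5)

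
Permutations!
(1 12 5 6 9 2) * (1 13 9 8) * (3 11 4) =(1 12 5 6 8)(2 13 9)(3 11 4) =[0, 12, 13, 11, 3, 6, 8, 7, 1, 2, 10, 4, 5, 9]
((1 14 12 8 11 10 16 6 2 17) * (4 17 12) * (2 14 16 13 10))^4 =((1 16 6 14 4 17)(2 12 8 11)(10 13))^4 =(1 4 6)(14 16 17)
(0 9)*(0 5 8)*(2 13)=(0 9 5 8)(2 13)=[9, 1, 13, 3, 4, 8, 6, 7, 0, 5, 10, 11, 12, 2]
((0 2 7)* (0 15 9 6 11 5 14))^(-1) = (0 14 5 11 6 9 15 7 2)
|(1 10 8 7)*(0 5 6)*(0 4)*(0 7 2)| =|(0 5 6 4 7 1 10 8 2)| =9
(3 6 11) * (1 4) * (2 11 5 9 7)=[0, 4, 11, 6, 1, 9, 5, 2, 8, 7, 10, 3]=(1 4)(2 11 3 6 5 9 7)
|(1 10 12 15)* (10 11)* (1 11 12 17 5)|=|(1 12 15 11 10 17 5)|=7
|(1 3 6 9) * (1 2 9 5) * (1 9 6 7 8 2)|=8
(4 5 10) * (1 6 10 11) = [0, 6, 2, 3, 5, 11, 10, 7, 8, 9, 4, 1] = (1 6 10 4 5 11)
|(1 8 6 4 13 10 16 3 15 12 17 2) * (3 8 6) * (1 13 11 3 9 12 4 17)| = 20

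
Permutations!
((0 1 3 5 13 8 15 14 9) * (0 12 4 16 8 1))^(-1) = ((1 3 5 13)(4 16 8 15 14 9 12))^(-1) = (1 13 5 3)(4 12 9 14 15 8 16)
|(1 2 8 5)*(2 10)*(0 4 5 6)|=|(0 4 5 1 10 2 8 6)|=8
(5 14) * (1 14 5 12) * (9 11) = (1 14 12)(9 11) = [0, 14, 2, 3, 4, 5, 6, 7, 8, 11, 10, 9, 1, 13, 12]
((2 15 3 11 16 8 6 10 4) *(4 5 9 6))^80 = (2 11 4 3 8 15 16)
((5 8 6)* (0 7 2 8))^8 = ((0 7 2 8 6 5))^8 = (0 2 6)(5 7 8)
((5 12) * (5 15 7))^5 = (5 12 15 7)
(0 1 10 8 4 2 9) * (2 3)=(0 1 10 8 4 3 2 9)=[1, 10, 9, 2, 3, 5, 6, 7, 4, 0, 8]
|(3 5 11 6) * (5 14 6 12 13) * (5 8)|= |(3 14 6)(5 11 12 13 8)|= 15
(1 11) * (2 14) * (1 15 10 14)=[0, 11, 1, 3, 4, 5, 6, 7, 8, 9, 14, 15, 12, 13, 2, 10]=(1 11 15 10 14 2)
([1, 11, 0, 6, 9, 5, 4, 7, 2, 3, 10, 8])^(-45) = [0, 1, 2, 9, 6, 5, 3, 7, 8, 4, 10, 11]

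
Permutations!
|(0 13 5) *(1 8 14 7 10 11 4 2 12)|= |(0 13 5)(1 8 14 7 10 11 4 2 12)|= 9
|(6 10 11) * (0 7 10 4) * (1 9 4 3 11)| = |(0 7 10 1 9 4)(3 11 6)| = 6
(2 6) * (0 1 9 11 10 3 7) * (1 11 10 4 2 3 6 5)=[11, 9, 5, 7, 2, 1, 3, 0, 8, 10, 6, 4]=(0 11 4 2 5 1 9 10 6 3 7)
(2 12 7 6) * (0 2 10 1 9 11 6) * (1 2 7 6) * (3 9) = [7, 3, 12, 9, 4, 5, 10, 0, 8, 11, 2, 1, 6] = (0 7)(1 3 9 11)(2 12 6 10)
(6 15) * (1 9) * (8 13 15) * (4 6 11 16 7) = (1 9)(4 6 8 13 15 11 16 7) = [0, 9, 2, 3, 6, 5, 8, 4, 13, 1, 10, 16, 12, 15, 14, 11, 7]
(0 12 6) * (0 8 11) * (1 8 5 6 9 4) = [12, 8, 2, 3, 1, 6, 5, 7, 11, 4, 10, 0, 9] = (0 12 9 4 1 8 11)(5 6)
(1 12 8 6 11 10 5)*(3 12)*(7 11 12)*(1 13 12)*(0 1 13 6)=(0 1 3 7 11 10 5 6 13 12 8)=[1, 3, 2, 7, 4, 6, 13, 11, 0, 9, 5, 10, 8, 12]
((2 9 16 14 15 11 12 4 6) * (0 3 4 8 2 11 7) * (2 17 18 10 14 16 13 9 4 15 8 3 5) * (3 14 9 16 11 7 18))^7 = (0 5 2 4 6 7)(3 11 18 14 9 17 16 15 12 10 8 13)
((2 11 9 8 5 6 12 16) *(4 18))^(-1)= ((2 11 9 8 5 6 12 16)(4 18))^(-1)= (2 16 12 6 5 8 9 11)(4 18)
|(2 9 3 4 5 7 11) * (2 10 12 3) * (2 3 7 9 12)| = |(2 12 7 11 10)(3 4 5 9)| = 20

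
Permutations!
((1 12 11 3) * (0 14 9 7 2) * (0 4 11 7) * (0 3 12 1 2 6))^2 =(0 9 2 11 7)(3 4 12 6 14)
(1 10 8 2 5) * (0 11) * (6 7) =(0 11)(1 10 8 2 5)(6 7) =[11, 10, 5, 3, 4, 1, 7, 6, 2, 9, 8, 0]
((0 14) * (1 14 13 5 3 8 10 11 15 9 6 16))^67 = ((0 13 5 3 8 10 11 15 9 6 16 1 14))^67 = (0 5 8 11 9 16 14 13 3 10 15 6 1)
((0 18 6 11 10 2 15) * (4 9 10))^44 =((0 18 6 11 4 9 10 2 15))^44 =(0 15 2 10 9 4 11 6 18)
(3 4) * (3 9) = (3 4 9) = [0, 1, 2, 4, 9, 5, 6, 7, 8, 3]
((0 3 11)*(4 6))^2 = ((0 3 11)(4 6))^2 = (0 11 3)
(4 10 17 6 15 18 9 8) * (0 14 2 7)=[14, 1, 7, 3, 10, 5, 15, 0, 4, 8, 17, 11, 12, 13, 2, 18, 16, 6, 9]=(0 14 2 7)(4 10 17 6 15 18 9 8)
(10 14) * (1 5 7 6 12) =(1 5 7 6 12)(10 14) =[0, 5, 2, 3, 4, 7, 12, 6, 8, 9, 14, 11, 1, 13, 10]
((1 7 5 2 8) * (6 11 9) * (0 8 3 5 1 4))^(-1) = ((0 8 4)(1 7)(2 3 5)(6 11 9))^(-1) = (0 4 8)(1 7)(2 5 3)(6 9 11)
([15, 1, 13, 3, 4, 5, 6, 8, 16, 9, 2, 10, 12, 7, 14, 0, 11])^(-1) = (0 15)(2 10 11 16 8 7 13)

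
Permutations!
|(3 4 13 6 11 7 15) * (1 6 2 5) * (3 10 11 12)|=8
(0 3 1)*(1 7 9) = (0 3 7 9 1) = [3, 0, 2, 7, 4, 5, 6, 9, 8, 1]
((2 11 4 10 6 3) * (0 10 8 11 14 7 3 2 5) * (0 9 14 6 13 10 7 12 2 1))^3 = ((0 7 3 5 9 14 12 2 6 1)(4 8 11)(10 13))^3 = (0 5 12 1 3 14 6 7 9 2)(10 13)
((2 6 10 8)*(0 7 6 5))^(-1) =(0 5 2 8 10 6 7)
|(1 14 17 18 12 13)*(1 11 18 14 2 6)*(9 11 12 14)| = 30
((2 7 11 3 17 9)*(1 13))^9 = (1 13)(2 3)(7 17)(9 11)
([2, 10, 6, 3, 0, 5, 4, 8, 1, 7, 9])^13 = (0 2 6 4)(1 7 10 8 9)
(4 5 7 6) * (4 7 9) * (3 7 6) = [0, 1, 2, 7, 5, 9, 6, 3, 8, 4] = (3 7)(4 5 9)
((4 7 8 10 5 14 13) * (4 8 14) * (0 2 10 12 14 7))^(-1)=((0 2 10 5 4)(8 12 14 13))^(-1)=(0 4 5 10 2)(8 13 14 12)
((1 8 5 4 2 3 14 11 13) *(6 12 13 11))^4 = ((1 8 5 4 2 3 14 6 12 13))^4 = (1 2 12 5 14)(3 13 4 6 8)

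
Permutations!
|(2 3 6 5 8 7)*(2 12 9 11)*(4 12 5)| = |(2 3 6 4 12 9 11)(5 8 7)| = 21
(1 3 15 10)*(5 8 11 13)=(1 3 15 10)(5 8 11 13)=[0, 3, 2, 15, 4, 8, 6, 7, 11, 9, 1, 13, 12, 5, 14, 10]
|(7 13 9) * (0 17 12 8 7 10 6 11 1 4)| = |(0 17 12 8 7 13 9 10 6 11 1 4)| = 12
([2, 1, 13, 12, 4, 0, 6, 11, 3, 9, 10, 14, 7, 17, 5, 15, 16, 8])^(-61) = [3, 1, 12, 5, 4, 8, 6, 2, 14, 9, 10, 13, 0, 7, 17, 15, 16, 11]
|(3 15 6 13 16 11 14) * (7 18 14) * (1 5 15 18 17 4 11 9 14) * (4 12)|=10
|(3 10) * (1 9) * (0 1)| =|(0 1 9)(3 10)| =6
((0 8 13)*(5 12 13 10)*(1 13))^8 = (0 8 10 5 12 1 13)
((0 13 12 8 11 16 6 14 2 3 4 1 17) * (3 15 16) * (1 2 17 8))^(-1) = ((0 13 12 1 8 11 3 4 2 15 16 6 14 17))^(-1) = (0 17 14 6 16 15 2 4 3 11 8 1 12 13)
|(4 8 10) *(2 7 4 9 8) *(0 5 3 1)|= 12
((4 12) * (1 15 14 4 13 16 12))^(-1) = ((1 15 14 4)(12 13 16))^(-1) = (1 4 14 15)(12 16 13)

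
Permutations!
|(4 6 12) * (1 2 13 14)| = |(1 2 13 14)(4 6 12)| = 12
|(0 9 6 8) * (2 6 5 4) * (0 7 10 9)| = |(2 6 8 7 10 9 5 4)| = 8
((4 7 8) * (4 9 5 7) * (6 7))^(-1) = (5 9 8 7 6)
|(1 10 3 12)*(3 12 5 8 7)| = 12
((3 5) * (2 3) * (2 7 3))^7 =(3 5 7)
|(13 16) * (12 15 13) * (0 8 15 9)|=|(0 8 15 13 16 12 9)|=7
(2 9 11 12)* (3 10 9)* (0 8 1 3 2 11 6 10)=(0 8 1 3)(6 10 9)(11 12)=[8, 3, 2, 0, 4, 5, 10, 7, 1, 6, 9, 12, 11]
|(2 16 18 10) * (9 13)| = |(2 16 18 10)(9 13)| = 4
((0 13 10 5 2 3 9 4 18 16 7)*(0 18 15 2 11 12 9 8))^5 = (0 12 3 5 15 13 9 8 11 2 10 4)(7 16 18)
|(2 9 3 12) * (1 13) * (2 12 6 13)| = 6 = |(1 2 9 3 6 13)|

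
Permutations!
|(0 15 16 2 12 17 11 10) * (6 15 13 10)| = 21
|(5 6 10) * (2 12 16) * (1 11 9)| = 3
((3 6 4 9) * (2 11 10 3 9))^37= (2 11 10 3 6 4)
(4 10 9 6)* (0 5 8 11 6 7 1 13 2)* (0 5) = (1 13 2 5 8 11 6 4 10 9 7) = [0, 13, 5, 3, 10, 8, 4, 1, 11, 7, 9, 6, 12, 2]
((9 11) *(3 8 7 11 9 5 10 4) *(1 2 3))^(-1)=(1 4 10 5 11 7 8 3 2)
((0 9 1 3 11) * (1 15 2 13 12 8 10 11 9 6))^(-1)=(0 11 10 8 12 13 2 15 9 3 1 6)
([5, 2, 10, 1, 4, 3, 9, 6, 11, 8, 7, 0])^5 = (0 10 11 2 8 1 9 3 6 5 7)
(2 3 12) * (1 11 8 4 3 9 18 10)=(1 11 8 4 3 12 2 9 18 10)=[0, 11, 9, 12, 3, 5, 6, 7, 4, 18, 1, 8, 2, 13, 14, 15, 16, 17, 10]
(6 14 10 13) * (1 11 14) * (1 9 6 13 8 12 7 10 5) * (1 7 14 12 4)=(1 11 12 14 5 7 10 8 4)(6 9)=[0, 11, 2, 3, 1, 7, 9, 10, 4, 6, 8, 12, 14, 13, 5]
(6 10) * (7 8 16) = [0, 1, 2, 3, 4, 5, 10, 8, 16, 9, 6, 11, 12, 13, 14, 15, 7] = (6 10)(7 8 16)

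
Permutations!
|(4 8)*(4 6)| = |(4 8 6)| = 3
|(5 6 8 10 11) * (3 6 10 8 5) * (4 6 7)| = 7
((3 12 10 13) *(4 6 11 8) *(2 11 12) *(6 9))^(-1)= ((2 11 8 4 9 6 12 10 13 3))^(-1)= (2 3 13 10 12 6 9 4 8 11)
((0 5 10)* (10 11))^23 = (0 10 11 5)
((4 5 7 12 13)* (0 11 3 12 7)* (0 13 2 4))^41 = ((0 11 3 12 2 4 5 13))^41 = (0 11 3 12 2 4 5 13)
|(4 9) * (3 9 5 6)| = |(3 9 4 5 6)| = 5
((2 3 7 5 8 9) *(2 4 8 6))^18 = ((2 3 7 5 6)(4 8 9))^18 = (9)(2 5 3 6 7)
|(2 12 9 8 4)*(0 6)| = |(0 6)(2 12 9 8 4)| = 10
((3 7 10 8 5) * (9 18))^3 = (3 8 7 5 10)(9 18)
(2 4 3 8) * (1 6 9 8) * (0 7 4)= (0 7 4 3 1 6 9 8 2)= [7, 6, 0, 1, 3, 5, 9, 4, 2, 8]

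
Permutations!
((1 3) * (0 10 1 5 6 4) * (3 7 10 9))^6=((0 9 3 5 6 4)(1 7 10))^6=(10)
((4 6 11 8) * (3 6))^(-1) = (3 4 8 11 6)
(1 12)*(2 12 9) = (1 9 2 12) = [0, 9, 12, 3, 4, 5, 6, 7, 8, 2, 10, 11, 1]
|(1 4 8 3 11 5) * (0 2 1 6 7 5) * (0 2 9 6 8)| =|(0 9 6 7 5 8 3 11 2 1 4)| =11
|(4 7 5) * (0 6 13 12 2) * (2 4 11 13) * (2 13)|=9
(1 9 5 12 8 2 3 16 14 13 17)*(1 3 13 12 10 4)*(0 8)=(0 8 2 13 17 3 16 14 12)(1 9 5 10 4)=[8, 9, 13, 16, 1, 10, 6, 7, 2, 5, 4, 11, 0, 17, 12, 15, 14, 3]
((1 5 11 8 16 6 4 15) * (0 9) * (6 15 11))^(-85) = ((0 9)(1 5 6 4 11 8 16 15))^(-85) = (0 9)(1 4 16 5 11 15 6 8)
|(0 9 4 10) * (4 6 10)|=|(0 9 6 10)|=4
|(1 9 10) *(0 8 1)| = |(0 8 1 9 10)| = 5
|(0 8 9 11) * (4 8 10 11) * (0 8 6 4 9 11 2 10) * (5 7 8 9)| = 10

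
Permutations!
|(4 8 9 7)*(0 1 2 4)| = 7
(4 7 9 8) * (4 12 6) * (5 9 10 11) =(4 7 10 11 5 9 8 12 6) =[0, 1, 2, 3, 7, 9, 4, 10, 12, 8, 11, 5, 6]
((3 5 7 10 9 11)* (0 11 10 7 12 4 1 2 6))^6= ((0 11 3 5 12 4 1 2 6)(9 10))^6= (0 1 5)(2 12 11)(3 6 4)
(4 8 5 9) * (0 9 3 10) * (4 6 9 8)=(0 8 5 3 10)(6 9)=[8, 1, 2, 10, 4, 3, 9, 7, 5, 6, 0]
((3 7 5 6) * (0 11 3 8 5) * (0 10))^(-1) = (0 10 7 3 11)(5 8 6)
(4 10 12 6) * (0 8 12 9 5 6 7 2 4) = (0 8 12 7 2 4 10 9 5 6) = [8, 1, 4, 3, 10, 6, 0, 2, 12, 5, 9, 11, 7]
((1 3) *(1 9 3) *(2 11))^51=(2 11)(3 9)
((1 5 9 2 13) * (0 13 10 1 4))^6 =(13)(1 5 9 2 10)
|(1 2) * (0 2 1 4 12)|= 4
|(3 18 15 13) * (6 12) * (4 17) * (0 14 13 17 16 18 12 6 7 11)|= |(0 14 13 3 12 7 11)(4 16 18 15 17)|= 35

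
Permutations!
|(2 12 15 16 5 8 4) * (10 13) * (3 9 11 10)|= 35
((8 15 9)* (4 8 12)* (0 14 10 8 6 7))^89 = (0 7 6 4 12 9 15 8 10 14)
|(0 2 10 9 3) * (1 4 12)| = |(0 2 10 9 3)(1 4 12)| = 15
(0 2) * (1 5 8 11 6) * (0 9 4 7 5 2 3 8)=(0 3 8 11 6 1 2 9 4 7 5)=[3, 2, 9, 8, 7, 0, 1, 5, 11, 4, 10, 6]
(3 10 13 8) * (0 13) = [13, 1, 2, 10, 4, 5, 6, 7, 3, 9, 0, 11, 12, 8] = (0 13 8 3 10)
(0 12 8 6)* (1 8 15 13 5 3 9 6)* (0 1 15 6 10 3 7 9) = (0 12 6 1 8 15 13 5 7 9 10 3) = [12, 8, 2, 0, 4, 7, 1, 9, 15, 10, 3, 11, 6, 5, 14, 13]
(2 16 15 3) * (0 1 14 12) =[1, 14, 16, 2, 4, 5, 6, 7, 8, 9, 10, 11, 0, 13, 12, 3, 15] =(0 1 14 12)(2 16 15 3)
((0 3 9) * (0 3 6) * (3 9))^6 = ((9)(0 6))^6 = (9)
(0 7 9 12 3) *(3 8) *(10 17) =(0 7 9 12 8 3)(10 17) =[7, 1, 2, 0, 4, 5, 6, 9, 3, 12, 17, 11, 8, 13, 14, 15, 16, 10]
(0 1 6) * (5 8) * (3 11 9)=(0 1 6)(3 11 9)(5 8)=[1, 6, 2, 11, 4, 8, 0, 7, 5, 3, 10, 9]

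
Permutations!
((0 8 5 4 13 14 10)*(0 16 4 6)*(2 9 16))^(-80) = ((0 8 5 6)(2 9 16 4 13 14 10))^(-80) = (2 13 9 14 16 10 4)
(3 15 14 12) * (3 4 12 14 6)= (3 15 6)(4 12)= [0, 1, 2, 15, 12, 5, 3, 7, 8, 9, 10, 11, 4, 13, 14, 6]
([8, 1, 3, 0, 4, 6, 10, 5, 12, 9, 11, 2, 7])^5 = (0 6)(2 7)(3 5)(8 10)(11 12)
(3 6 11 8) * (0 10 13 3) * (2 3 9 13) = (0 10 2 3 6 11 8)(9 13) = [10, 1, 3, 6, 4, 5, 11, 7, 0, 13, 2, 8, 12, 9]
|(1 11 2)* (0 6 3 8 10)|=|(0 6 3 8 10)(1 11 2)|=15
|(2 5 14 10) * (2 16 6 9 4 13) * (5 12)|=|(2 12 5 14 10 16 6 9 4 13)|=10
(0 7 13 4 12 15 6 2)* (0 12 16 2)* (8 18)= (0 7 13 4 16 2 12 15 6)(8 18)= [7, 1, 12, 3, 16, 5, 0, 13, 18, 9, 10, 11, 15, 4, 14, 6, 2, 17, 8]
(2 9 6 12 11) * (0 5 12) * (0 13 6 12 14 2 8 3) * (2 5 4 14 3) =(0 4 14 5 3)(2 9 12 11 8)(6 13) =[4, 1, 9, 0, 14, 3, 13, 7, 2, 12, 10, 8, 11, 6, 5]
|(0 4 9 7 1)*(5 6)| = |(0 4 9 7 1)(5 6)| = 10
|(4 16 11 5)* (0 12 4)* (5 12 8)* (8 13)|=4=|(0 13 8 5)(4 16 11 12)|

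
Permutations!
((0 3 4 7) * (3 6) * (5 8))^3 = (0 4 6 7 3)(5 8)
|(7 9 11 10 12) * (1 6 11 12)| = |(1 6 11 10)(7 9 12)| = 12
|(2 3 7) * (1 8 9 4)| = 12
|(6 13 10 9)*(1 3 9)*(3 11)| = |(1 11 3 9 6 13 10)| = 7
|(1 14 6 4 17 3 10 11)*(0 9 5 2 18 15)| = 24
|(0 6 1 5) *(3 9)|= |(0 6 1 5)(3 9)|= 4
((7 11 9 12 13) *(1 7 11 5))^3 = ((1 7 5)(9 12 13 11))^3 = (9 11 13 12)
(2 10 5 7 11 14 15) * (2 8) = (2 10 5 7 11 14 15 8) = [0, 1, 10, 3, 4, 7, 6, 11, 2, 9, 5, 14, 12, 13, 15, 8]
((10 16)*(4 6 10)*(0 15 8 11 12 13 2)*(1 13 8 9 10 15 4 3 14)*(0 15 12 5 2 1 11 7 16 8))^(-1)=(0 12 6 4)(1 13)(2 5 11 14 3 16 7 8 10 9 15)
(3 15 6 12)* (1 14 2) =(1 14 2)(3 15 6 12) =[0, 14, 1, 15, 4, 5, 12, 7, 8, 9, 10, 11, 3, 13, 2, 6]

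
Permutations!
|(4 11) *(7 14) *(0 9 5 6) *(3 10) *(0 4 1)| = 14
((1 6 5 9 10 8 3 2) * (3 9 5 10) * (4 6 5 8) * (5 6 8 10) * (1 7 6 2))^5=((1 2 7 6 5 10 4 8 9 3))^5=(1 10)(2 4)(3 5)(6 9)(7 8)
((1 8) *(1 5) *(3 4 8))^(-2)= ((1 3 4 8 5))^(-2)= (1 8 3 5 4)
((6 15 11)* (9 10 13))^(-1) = (6 11 15)(9 13 10)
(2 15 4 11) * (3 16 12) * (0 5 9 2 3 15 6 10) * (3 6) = (0 5 9 2 3 16 12 15 4 11 6 10) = [5, 1, 3, 16, 11, 9, 10, 7, 8, 2, 0, 6, 15, 13, 14, 4, 12]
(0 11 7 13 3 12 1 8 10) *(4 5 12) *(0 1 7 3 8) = [11, 0, 2, 4, 5, 12, 6, 13, 10, 9, 1, 3, 7, 8] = (0 11 3 4 5 12 7 13 8 10 1)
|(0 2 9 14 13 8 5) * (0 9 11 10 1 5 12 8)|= |(0 2 11 10 1 5 9 14 13)(8 12)|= 18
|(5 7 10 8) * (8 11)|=|(5 7 10 11 8)|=5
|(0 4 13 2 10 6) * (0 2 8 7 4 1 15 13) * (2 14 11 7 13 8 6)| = 10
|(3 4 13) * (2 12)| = 6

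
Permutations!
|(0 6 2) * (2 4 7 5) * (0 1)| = |(0 6 4 7 5 2 1)| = 7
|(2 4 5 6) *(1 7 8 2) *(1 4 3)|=15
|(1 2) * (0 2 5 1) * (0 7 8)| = |(0 2 7 8)(1 5)| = 4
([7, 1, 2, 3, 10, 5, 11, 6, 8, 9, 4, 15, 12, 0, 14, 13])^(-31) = [13, 1, 2, 3, 10, 5, 7, 0, 8, 9, 4, 6, 12, 15, 14, 11]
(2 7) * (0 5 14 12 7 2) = (0 5 14 12 7) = [5, 1, 2, 3, 4, 14, 6, 0, 8, 9, 10, 11, 7, 13, 12]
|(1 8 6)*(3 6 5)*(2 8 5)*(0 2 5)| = 7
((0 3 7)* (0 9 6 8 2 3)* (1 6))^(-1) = (1 9 7 3 2 8 6)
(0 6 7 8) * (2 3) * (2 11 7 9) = (0 6 9 2 3 11 7 8) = [6, 1, 3, 11, 4, 5, 9, 8, 0, 2, 10, 7]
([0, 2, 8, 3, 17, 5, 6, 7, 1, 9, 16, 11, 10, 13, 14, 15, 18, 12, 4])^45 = [0, 1, 2, 3, 10, 5, 6, 7, 8, 9, 4, 11, 18, 13, 14, 15, 17, 16, 12]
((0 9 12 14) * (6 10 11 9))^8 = ((0 6 10 11 9 12 14))^8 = (0 6 10 11 9 12 14)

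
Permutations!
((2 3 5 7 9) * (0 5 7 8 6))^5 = ((0 5 8 6)(2 3 7 9))^5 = (0 5 8 6)(2 3 7 9)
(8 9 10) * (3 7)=[0, 1, 2, 7, 4, 5, 6, 3, 9, 10, 8]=(3 7)(8 9 10)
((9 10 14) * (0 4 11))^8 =(0 11 4)(9 14 10)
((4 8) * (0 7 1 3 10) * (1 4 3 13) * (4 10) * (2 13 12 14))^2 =(0 10 7)(1 14 13 12 2)(3 8 4)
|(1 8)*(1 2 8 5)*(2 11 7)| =4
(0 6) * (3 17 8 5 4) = (0 6)(3 17 8 5 4) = [6, 1, 2, 17, 3, 4, 0, 7, 5, 9, 10, 11, 12, 13, 14, 15, 16, 8]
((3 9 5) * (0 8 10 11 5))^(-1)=((0 8 10 11 5 3 9))^(-1)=(0 9 3 5 11 10 8)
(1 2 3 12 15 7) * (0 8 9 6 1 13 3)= [8, 2, 0, 12, 4, 5, 1, 13, 9, 6, 10, 11, 15, 3, 14, 7]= (0 8 9 6 1 2)(3 12 15 7 13)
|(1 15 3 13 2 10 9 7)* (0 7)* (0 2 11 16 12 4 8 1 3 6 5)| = |(0 7 3 13 11 16 12 4 8 1 15 6 5)(2 10 9)| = 39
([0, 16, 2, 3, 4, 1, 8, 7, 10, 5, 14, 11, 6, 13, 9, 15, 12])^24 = [0, 14, 2, 3, 4, 10, 1, 7, 16, 8, 12, 11, 5, 13, 6, 15, 9]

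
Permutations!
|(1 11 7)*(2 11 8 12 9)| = 7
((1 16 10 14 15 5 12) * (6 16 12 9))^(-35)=((1 12)(5 9 6 16 10 14 15))^(-35)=(16)(1 12)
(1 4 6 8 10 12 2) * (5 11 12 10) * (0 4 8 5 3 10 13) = (0 4 6 5 11 12 2 1 8 3 10 13) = [4, 8, 1, 10, 6, 11, 5, 7, 3, 9, 13, 12, 2, 0]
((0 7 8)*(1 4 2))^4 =(0 7 8)(1 4 2)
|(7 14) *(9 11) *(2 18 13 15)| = 4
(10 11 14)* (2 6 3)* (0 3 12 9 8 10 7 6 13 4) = (0 3 2 13 4)(6 12 9 8 10 11 14 7) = [3, 1, 13, 2, 0, 5, 12, 6, 10, 8, 11, 14, 9, 4, 7]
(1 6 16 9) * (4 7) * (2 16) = (1 6 2 16 9)(4 7) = [0, 6, 16, 3, 7, 5, 2, 4, 8, 1, 10, 11, 12, 13, 14, 15, 9]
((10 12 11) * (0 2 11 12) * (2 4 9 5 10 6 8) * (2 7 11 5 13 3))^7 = ((0 4 9 13 3 2 5 10)(6 8 7 11))^7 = (0 10 5 2 3 13 9 4)(6 11 7 8)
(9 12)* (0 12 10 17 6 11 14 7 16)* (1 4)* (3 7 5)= (0 12 9 10 17 6 11 14 5 3 7 16)(1 4)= [12, 4, 2, 7, 1, 3, 11, 16, 8, 10, 17, 14, 9, 13, 5, 15, 0, 6]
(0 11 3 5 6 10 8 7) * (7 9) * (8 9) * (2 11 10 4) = (0 10 9 7)(2 11 3 5 6 4) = [10, 1, 11, 5, 2, 6, 4, 0, 8, 7, 9, 3]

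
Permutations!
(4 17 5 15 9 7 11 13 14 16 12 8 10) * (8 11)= (4 17 5 15 9 7 8 10)(11 13 14 16 12)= [0, 1, 2, 3, 17, 15, 6, 8, 10, 7, 4, 13, 11, 14, 16, 9, 12, 5]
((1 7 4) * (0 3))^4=(1 7 4)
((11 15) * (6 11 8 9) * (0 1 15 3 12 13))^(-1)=((0 1 15 8 9 6 11 3 12 13))^(-1)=(0 13 12 3 11 6 9 8 15 1)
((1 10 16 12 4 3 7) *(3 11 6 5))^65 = ((1 10 16 12 4 11 6 5 3 7))^65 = (1 11)(3 12)(4 7)(5 16)(6 10)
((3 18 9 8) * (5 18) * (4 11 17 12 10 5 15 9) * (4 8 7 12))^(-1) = ((3 15 9 7 12 10 5 18 8)(4 11 17))^(-1) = (3 8 18 5 10 12 7 9 15)(4 17 11)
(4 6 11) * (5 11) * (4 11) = (11)(4 6 5) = [0, 1, 2, 3, 6, 4, 5, 7, 8, 9, 10, 11]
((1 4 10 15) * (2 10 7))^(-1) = (1 15 10 2 7 4)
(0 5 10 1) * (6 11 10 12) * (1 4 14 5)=(0 1)(4 14 5 12 6 11 10)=[1, 0, 2, 3, 14, 12, 11, 7, 8, 9, 4, 10, 6, 13, 5]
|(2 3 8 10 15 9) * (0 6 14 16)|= 12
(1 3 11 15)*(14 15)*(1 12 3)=(3 11 14 15 12)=[0, 1, 2, 11, 4, 5, 6, 7, 8, 9, 10, 14, 3, 13, 15, 12]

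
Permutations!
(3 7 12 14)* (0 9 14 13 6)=(0 9 14 3 7 12 13 6)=[9, 1, 2, 7, 4, 5, 0, 12, 8, 14, 10, 11, 13, 6, 3]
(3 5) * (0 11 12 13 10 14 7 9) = (0 11 12 13 10 14 7 9)(3 5) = [11, 1, 2, 5, 4, 3, 6, 9, 8, 0, 14, 12, 13, 10, 7]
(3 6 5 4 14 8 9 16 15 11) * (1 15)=(1 15 11 3 6 5 4 14 8 9 16)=[0, 15, 2, 6, 14, 4, 5, 7, 9, 16, 10, 3, 12, 13, 8, 11, 1]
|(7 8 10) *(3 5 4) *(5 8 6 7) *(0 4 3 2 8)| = 14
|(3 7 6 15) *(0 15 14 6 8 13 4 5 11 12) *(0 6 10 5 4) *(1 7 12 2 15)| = |(0 1 7 8 13)(2 15 3 12 6 14 10 5 11)| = 45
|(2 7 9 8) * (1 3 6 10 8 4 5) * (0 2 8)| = 10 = |(0 2 7 9 4 5 1 3 6 10)|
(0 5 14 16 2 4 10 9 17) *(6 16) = [5, 1, 4, 3, 10, 14, 16, 7, 8, 17, 9, 11, 12, 13, 6, 15, 2, 0] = (0 5 14 6 16 2 4 10 9 17)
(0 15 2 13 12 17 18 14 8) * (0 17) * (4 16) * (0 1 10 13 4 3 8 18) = [15, 10, 4, 8, 16, 5, 6, 7, 17, 9, 13, 11, 1, 12, 18, 2, 3, 0, 14] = (0 15 2 4 16 3 8 17)(1 10 13 12)(14 18)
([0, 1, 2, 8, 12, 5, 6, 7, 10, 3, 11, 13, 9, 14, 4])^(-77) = [0, 1, 2, 13, 8, 5, 6, 7, 14, 11, 4, 12, 10, 9, 3]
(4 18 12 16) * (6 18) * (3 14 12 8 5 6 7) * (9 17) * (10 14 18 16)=(3 18 8 5 6 16 4 7)(9 17)(10 14 12)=[0, 1, 2, 18, 7, 6, 16, 3, 5, 17, 14, 11, 10, 13, 12, 15, 4, 9, 8]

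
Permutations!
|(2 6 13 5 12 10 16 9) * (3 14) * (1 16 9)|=|(1 16)(2 6 13 5 12 10 9)(3 14)|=14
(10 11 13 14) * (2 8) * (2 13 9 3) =(2 8 13 14 10 11 9 3) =[0, 1, 8, 2, 4, 5, 6, 7, 13, 3, 11, 9, 12, 14, 10]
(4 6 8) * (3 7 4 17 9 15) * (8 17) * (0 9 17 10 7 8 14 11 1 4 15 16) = [9, 4, 2, 8, 6, 5, 10, 15, 14, 16, 7, 1, 12, 13, 11, 3, 0, 17] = (17)(0 9 16)(1 4 6 10 7 15 3 8 14 11)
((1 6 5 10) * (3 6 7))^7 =((1 7 3 6 5 10))^7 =(1 7 3 6 5 10)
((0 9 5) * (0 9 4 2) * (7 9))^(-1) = (0 2 4)(5 9 7)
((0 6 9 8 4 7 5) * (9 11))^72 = (11)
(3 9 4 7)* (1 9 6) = [0, 9, 2, 6, 7, 5, 1, 3, 8, 4] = (1 9 4 7 3 6)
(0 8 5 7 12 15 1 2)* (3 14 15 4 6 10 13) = [8, 2, 0, 14, 6, 7, 10, 12, 5, 9, 13, 11, 4, 3, 15, 1] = (0 8 5 7 12 4 6 10 13 3 14 15 1 2)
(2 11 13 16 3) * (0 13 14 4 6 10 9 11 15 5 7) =(0 13 16 3 2 15 5 7)(4 6 10 9 11 14) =[13, 1, 15, 2, 6, 7, 10, 0, 8, 11, 9, 14, 12, 16, 4, 5, 3]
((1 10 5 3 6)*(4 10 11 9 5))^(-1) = ((1 11 9 5 3 6)(4 10))^(-1) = (1 6 3 5 9 11)(4 10)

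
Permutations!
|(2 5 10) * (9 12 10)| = |(2 5 9 12 10)| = 5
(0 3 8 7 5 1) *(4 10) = [3, 0, 2, 8, 10, 1, 6, 5, 7, 9, 4] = (0 3 8 7 5 1)(4 10)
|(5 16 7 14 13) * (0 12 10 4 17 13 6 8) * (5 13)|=11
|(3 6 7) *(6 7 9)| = 2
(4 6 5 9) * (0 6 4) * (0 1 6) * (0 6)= (0 6 5 9 1)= [6, 0, 2, 3, 4, 9, 5, 7, 8, 1]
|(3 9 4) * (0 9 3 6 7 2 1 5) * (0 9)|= |(1 5 9 4 6 7 2)|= 7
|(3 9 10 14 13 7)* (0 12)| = |(0 12)(3 9 10 14 13 7)| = 6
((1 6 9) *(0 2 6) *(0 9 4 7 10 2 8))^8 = ((0 8)(1 9)(2 6 4 7 10))^8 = (2 7 6 10 4)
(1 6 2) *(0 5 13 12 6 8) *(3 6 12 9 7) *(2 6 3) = (0 5 13 9 7 2 1 8) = [5, 8, 1, 3, 4, 13, 6, 2, 0, 7, 10, 11, 12, 9]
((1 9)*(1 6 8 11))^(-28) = (1 6 11 9 8)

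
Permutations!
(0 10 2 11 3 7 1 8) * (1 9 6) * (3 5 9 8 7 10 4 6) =[4, 7, 11, 10, 6, 9, 1, 8, 0, 3, 2, 5] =(0 4 6 1 7 8)(2 11 5 9 3 10)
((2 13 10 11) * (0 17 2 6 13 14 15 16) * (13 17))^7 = (0 14 6 13 15 17 10 16 2 11)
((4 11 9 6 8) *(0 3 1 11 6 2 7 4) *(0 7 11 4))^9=((0 3 1 4 6 8 7)(2 11 9))^9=(11)(0 1 6 7 3 4 8)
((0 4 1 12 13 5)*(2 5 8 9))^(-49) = (0 8 4 9 1 2 12 5 13)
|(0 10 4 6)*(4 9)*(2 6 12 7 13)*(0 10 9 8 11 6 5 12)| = |(0 9 4)(2 5 12 7 13)(6 10 8 11)| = 60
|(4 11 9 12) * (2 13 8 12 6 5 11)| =20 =|(2 13 8 12 4)(5 11 9 6)|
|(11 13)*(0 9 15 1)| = 4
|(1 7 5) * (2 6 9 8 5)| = 7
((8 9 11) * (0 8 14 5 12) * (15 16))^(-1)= ((0 8 9 11 14 5 12)(15 16))^(-1)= (0 12 5 14 11 9 8)(15 16)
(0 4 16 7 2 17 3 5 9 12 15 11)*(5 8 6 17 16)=(0 4 5 9 12 15 11)(2 16 7)(3 8 6 17)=[4, 1, 16, 8, 5, 9, 17, 2, 6, 12, 10, 0, 15, 13, 14, 11, 7, 3]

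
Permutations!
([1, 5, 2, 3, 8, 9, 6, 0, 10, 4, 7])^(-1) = (0 7 10 8 4 9 5 1)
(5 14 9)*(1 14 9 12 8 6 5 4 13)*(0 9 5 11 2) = (0 9 4 13 1 14 12 8 6 11 2) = [9, 14, 0, 3, 13, 5, 11, 7, 6, 4, 10, 2, 8, 1, 12]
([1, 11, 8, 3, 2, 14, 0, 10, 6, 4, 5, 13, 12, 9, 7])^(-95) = (0 9 6 13 8 11 2 1 4)(5 14 7 10)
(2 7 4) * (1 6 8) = (1 6 8)(2 7 4) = [0, 6, 7, 3, 2, 5, 8, 4, 1]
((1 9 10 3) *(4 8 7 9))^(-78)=(1 3 10 9 7 8 4)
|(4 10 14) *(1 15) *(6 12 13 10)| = |(1 15)(4 6 12 13 10 14)| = 6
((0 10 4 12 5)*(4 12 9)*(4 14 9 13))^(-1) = (0 5 12 10)(4 13)(9 14)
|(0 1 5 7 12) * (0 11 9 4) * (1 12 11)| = 8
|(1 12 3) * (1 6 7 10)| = |(1 12 3 6 7 10)| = 6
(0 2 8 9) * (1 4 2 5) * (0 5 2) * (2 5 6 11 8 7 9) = (0 5 1 4)(2 7 9 6 11 8) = [5, 4, 7, 3, 0, 1, 11, 9, 2, 6, 10, 8]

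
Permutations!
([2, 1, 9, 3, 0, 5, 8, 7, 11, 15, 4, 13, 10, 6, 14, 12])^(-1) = [4, 1, 0, 3, 10, 5, 13, 7, 6, 2, 12, 8, 15, 11, 14, 9]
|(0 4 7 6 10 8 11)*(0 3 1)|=9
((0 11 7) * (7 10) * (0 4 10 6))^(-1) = (0 6 11)(4 7 10)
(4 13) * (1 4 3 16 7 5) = (1 4 13 3 16 7 5) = [0, 4, 2, 16, 13, 1, 6, 5, 8, 9, 10, 11, 12, 3, 14, 15, 7]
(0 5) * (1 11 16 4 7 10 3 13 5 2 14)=(0 2 14 1 11 16 4 7 10 3 13 5)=[2, 11, 14, 13, 7, 0, 6, 10, 8, 9, 3, 16, 12, 5, 1, 15, 4]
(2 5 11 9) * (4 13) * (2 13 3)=(2 5 11 9 13 4 3)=[0, 1, 5, 2, 3, 11, 6, 7, 8, 13, 10, 9, 12, 4]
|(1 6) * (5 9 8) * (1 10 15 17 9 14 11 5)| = |(1 6 10 15 17 9 8)(5 14 11)| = 21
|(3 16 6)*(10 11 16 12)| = |(3 12 10 11 16 6)| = 6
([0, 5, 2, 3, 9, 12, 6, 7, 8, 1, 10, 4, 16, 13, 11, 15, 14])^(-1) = [0, 9, 2, 3, 11, 1, 6, 7, 8, 4, 10, 14, 5, 13, 16, 15, 12]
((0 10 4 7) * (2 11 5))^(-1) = ((0 10 4 7)(2 11 5))^(-1) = (0 7 4 10)(2 5 11)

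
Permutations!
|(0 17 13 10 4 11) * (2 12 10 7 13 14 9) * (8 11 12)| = 42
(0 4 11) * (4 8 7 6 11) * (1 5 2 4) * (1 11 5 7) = (0 8 1 7 6 5 2 4 11) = [8, 7, 4, 3, 11, 2, 5, 6, 1, 9, 10, 0]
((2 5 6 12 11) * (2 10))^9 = (2 12)(5 11)(6 10) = ((2 5 6 12 11 10))^9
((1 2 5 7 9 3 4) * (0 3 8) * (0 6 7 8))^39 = (0 9 7 6 8 5 2 1 4 3)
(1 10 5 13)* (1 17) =(1 10 5 13 17) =[0, 10, 2, 3, 4, 13, 6, 7, 8, 9, 5, 11, 12, 17, 14, 15, 16, 1]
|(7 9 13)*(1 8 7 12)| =6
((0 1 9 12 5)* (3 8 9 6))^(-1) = ((0 1 6 3 8 9 12 5))^(-1) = (0 5 12 9 8 3 6 1)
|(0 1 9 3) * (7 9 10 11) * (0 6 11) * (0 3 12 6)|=|(0 1 10 3)(6 11 7 9 12)|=20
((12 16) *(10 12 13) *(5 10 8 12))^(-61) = (5 10)(8 13 16 12)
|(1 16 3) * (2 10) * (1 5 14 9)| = 6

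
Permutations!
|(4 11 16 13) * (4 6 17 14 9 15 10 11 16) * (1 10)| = 11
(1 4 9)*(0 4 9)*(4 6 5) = (0 6 5 4)(1 9) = [6, 9, 2, 3, 0, 4, 5, 7, 8, 1]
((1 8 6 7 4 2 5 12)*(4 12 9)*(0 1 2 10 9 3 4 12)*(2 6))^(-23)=(0 1 8 2 5 3 4 10 9 12 6 7)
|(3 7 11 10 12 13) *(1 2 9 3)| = 9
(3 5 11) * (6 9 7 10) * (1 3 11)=(11)(1 3 5)(6 9 7 10)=[0, 3, 2, 5, 4, 1, 9, 10, 8, 7, 6, 11]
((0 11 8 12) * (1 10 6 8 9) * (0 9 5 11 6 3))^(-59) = (0 1 8 3 9 6 10 12)(5 11)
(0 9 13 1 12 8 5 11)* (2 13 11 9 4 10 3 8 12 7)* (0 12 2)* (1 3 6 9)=(0 4 10 6 9 11 12 2 13 3 8 5 1 7)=[4, 7, 13, 8, 10, 1, 9, 0, 5, 11, 6, 12, 2, 3]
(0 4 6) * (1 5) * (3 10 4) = (0 3 10 4 6)(1 5) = [3, 5, 2, 10, 6, 1, 0, 7, 8, 9, 4]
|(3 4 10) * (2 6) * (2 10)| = 5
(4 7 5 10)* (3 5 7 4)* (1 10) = [0, 10, 2, 5, 4, 1, 6, 7, 8, 9, 3] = (1 10 3 5)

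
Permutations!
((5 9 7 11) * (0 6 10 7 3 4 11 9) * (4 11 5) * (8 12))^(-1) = ((0 6 10 7 9 3 11 4 5)(8 12))^(-1) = (0 5 4 11 3 9 7 10 6)(8 12)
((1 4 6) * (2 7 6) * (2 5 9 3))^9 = ((1 4 5 9 3 2 7 6))^9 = (1 4 5 9 3 2 7 6)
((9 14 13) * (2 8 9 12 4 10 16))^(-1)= ((2 8 9 14 13 12 4 10 16))^(-1)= (2 16 10 4 12 13 14 9 8)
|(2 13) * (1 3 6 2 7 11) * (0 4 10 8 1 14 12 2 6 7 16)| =|(0 4 10 8 1 3 7 11 14 12 2 13 16)| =13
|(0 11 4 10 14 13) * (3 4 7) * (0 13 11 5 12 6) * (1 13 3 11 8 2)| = |(0 5 12 6)(1 13 3 4 10 14 8 2)(7 11)| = 8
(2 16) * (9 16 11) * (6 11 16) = (2 16)(6 11 9) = [0, 1, 16, 3, 4, 5, 11, 7, 8, 6, 10, 9, 12, 13, 14, 15, 2]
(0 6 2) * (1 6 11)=(0 11 1 6 2)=[11, 6, 0, 3, 4, 5, 2, 7, 8, 9, 10, 1]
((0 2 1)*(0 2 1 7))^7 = (0 7 2 1)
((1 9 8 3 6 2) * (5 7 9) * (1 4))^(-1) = (1 4 2 6 3 8 9 7 5)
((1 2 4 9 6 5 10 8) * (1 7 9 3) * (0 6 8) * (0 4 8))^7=(0 2 10 9 1 5 7 3 6 8 4)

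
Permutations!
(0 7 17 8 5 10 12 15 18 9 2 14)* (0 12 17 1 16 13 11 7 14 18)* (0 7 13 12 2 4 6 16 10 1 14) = (1 10 17 8 5)(2 18 9 4 6 16 12 15 7 14)(11 13) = [0, 10, 18, 3, 6, 1, 16, 14, 5, 4, 17, 13, 15, 11, 2, 7, 12, 8, 9]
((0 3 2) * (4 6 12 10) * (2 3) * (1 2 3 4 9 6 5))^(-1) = (0 2 1 5 4 3)(6 9 10 12)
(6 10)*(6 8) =(6 10 8) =[0, 1, 2, 3, 4, 5, 10, 7, 6, 9, 8]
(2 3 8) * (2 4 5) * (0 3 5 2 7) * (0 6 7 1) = (0 3 8 4 2 5 1)(6 7) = [3, 0, 5, 8, 2, 1, 7, 6, 4]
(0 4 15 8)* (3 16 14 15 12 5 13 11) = (0 4 12 5 13 11 3 16 14 15 8) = [4, 1, 2, 16, 12, 13, 6, 7, 0, 9, 10, 3, 5, 11, 15, 8, 14]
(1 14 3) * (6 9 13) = (1 14 3)(6 9 13) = [0, 14, 2, 1, 4, 5, 9, 7, 8, 13, 10, 11, 12, 6, 3]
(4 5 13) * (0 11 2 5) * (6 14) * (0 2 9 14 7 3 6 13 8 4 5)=(0 11 9 14 13 5 8 4 2)(3 6 7)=[11, 1, 0, 6, 2, 8, 7, 3, 4, 14, 10, 9, 12, 5, 13]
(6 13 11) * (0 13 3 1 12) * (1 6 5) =[13, 12, 2, 6, 4, 1, 3, 7, 8, 9, 10, 5, 0, 11] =(0 13 11 5 1 12)(3 6)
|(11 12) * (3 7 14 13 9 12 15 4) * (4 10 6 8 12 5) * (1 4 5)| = |(1 4 3 7 14 13 9)(6 8 12 11 15 10)| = 42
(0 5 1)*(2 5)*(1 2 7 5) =[7, 0, 1, 3, 4, 2, 6, 5] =(0 7 5 2 1)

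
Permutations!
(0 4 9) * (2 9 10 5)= (0 4 10 5 2 9)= [4, 1, 9, 3, 10, 2, 6, 7, 8, 0, 5]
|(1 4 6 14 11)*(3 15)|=|(1 4 6 14 11)(3 15)|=10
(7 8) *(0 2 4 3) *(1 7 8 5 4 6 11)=[2, 7, 6, 0, 3, 4, 11, 5, 8, 9, 10, 1]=(0 2 6 11 1 7 5 4 3)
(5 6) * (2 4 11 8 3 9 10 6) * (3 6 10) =[0, 1, 4, 9, 11, 2, 5, 7, 6, 3, 10, 8] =(2 4 11 8 6 5)(3 9)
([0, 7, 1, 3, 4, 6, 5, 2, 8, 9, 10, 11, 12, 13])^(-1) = [0, 2, 7, 3, 4, 6, 5, 1, 8, 9, 10, 11, 12, 13]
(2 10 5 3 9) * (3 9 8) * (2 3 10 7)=[0, 1, 7, 8, 4, 9, 6, 2, 10, 3, 5]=(2 7)(3 8 10 5 9)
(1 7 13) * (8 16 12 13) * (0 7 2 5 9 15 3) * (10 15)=(0 7 8 16 12 13 1 2 5 9 10 15 3)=[7, 2, 5, 0, 4, 9, 6, 8, 16, 10, 15, 11, 13, 1, 14, 3, 12]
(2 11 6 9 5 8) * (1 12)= (1 12)(2 11 6 9 5 8)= [0, 12, 11, 3, 4, 8, 9, 7, 2, 5, 10, 6, 1]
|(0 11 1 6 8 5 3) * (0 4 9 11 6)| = 9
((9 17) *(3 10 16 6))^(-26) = ((3 10 16 6)(9 17))^(-26) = (17)(3 16)(6 10)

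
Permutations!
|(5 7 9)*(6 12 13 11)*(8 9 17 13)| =|(5 7 17 13 11 6 12 8 9)| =9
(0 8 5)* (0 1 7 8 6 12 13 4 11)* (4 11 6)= [4, 7, 2, 3, 6, 1, 12, 8, 5, 9, 10, 0, 13, 11]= (0 4 6 12 13 11)(1 7 8 5)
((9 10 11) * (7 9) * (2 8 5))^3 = (7 11 10 9)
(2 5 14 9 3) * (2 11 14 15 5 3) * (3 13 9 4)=(2 13 9)(3 11 14 4)(5 15)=[0, 1, 13, 11, 3, 15, 6, 7, 8, 2, 10, 14, 12, 9, 4, 5]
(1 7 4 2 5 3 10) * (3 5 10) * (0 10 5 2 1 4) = (0 10 4 1 7)(2 5) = [10, 7, 5, 3, 1, 2, 6, 0, 8, 9, 4]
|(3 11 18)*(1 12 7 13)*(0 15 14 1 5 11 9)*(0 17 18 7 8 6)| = 28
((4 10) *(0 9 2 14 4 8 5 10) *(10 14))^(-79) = (0 9 2 10 8 5 14 4) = ((0 9 2 10 8 5 14 4))^(-79)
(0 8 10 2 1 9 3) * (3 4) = (0 8 10 2 1 9 4 3) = [8, 9, 1, 0, 3, 5, 6, 7, 10, 4, 2]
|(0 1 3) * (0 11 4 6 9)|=7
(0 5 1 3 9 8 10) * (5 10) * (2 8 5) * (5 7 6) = [10, 3, 8, 9, 4, 1, 5, 6, 2, 7, 0] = (0 10)(1 3 9 7 6 5)(2 8)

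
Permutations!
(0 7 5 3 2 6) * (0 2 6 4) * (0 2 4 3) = (0 7 5)(2 3 6 4) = [7, 1, 3, 6, 2, 0, 4, 5]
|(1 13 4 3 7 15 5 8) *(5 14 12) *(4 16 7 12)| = |(1 13 16 7 15 14 4 3 12 5 8)| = 11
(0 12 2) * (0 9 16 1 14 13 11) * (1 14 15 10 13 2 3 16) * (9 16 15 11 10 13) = (0 12 3 15 13 10 9 1 11)(2 16 14) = [12, 11, 16, 15, 4, 5, 6, 7, 8, 1, 9, 0, 3, 10, 2, 13, 14]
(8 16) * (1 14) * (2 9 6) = (1 14)(2 9 6)(8 16) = [0, 14, 9, 3, 4, 5, 2, 7, 16, 6, 10, 11, 12, 13, 1, 15, 8]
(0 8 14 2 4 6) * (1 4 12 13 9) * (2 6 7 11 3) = (0 8 14 6)(1 4 7 11 3 2 12 13 9) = [8, 4, 12, 2, 7, 5, 0, 11, 14, 1, 10, 3, 13, 9, 6]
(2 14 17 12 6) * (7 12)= (2 14 17 7 12 6)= [0, 1, 14, 3, 4, 5, 2, 12, 8, 9, 10, 11, 6, 13, 17, 15, 16, 7]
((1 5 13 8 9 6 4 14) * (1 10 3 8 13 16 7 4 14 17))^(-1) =((1 5 16 7 4 17)(3 8 9 6 14 10))^(-1) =(1 17 4 7 16 5)(3 10 14 6 9 8)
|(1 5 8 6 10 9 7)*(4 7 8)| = 4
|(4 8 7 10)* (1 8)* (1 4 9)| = 5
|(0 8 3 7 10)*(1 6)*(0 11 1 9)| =|(0 8 3 7 10 11 1 6 9)| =9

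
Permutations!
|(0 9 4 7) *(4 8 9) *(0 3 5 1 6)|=|(0 4 7 3 5 1 6)(8 9)|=14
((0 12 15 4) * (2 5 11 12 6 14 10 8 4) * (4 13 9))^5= (15)(0 13 14 4 8 6 9 10)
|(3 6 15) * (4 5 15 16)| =6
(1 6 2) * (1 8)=[0, 6, 8, 3, 4, 5, 2, 7, 1]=(1 6 2 8)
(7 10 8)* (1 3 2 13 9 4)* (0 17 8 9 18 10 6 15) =[17, 3, 13, 2, 1, 5, 15, 6, 7, 4, 9, 11, 12, 18, 14, 0, 16, 8, 10] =(0 17 8 7 6 15)(1 3 2 13 18 10 9 4)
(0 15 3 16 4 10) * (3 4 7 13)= (0 15 4 10)(3 16 7 13)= [15, 1, 2, 16, 10, 5, 6, 13, 8, 9, 0, 11, 12, 3, 14, 4, 7]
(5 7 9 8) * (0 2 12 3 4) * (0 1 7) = [2, 7, 12, 4, 1, 0, 6, 9, 5, 8, 10, 11, 3] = (0 2 12 3 4 1 7 9 8 5)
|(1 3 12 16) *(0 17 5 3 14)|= 8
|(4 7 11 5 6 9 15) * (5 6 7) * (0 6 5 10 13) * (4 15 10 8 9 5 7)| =|(15)(0 6 5 4 8 9 10 13)(7 11)| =8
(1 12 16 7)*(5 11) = (1 12 16 7)(5 11) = [0, 12, 2, 3, 4, 11, 6, 1, 8, 9, 10, 5, 16, 13, 14, 15, 7]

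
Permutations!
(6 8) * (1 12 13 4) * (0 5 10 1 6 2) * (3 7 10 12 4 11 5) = (0 3 7 10 1 4 6 8 2)(5 12 13 11) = [3, 4, 0, 7, 6, 12, 8, 10, 2, 9, 1, 5, 13, 11]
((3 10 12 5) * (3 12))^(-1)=(3 10)(5 12)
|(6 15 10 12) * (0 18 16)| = |(0 18 16)(6 15 10 12)| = 12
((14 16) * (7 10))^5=((7 10)(14 16))^5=(7 10)(14 16)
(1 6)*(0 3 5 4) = (0 3 5 4)(1 6) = [3, 6, 2, 5, 0, 4, 1]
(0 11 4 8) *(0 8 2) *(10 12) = [11, 1, 0, 3, 2, 5, 6, 7, 8, 9, 12, 4, 10] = (0 11 4 2)(10 12)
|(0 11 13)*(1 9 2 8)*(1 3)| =15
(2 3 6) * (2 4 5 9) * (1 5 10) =[0, 5, 3, 6, 10, 9, 4, 7, 8, 2, 1] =(1 5 9 2 3 6 4 10)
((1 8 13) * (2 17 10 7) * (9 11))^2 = (1 13 8)(2 10)(7 17)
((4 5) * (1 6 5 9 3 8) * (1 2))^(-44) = (1 9)(2 4)(3 6)(5 8) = ((1 6 5 4 9 3 8 2))^(-44)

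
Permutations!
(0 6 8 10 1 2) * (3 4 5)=[6, 2, 0, 4, 5, 3, 8, 7, 10, 9, 1]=(0 6 8 10 1 2)(3 4 5)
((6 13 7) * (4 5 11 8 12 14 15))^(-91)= (15)(6 7 13)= ((4 5 11 8 12 14 15)(6 13 7))^(-91)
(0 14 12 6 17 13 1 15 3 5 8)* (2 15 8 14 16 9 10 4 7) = (0 16 9 10 4 7 2 15 3 5 14 12 6 17 13 1 8) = [16, 8, 15, 5, 7, 14, 17, 2, 0, 10, 4, 11, 6, 1, 12, 3, 9, 13]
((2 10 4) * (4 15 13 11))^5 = ((2 10 15 13 11 4))^5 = (2 4 11 13 15 10)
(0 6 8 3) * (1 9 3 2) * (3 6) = (0 3)(1 9 6 8 2) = [3, 9, 1, 0, 4, 5, 8, 7, 2, 6]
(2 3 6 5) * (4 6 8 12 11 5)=(2 3 8 12 11 5)(4 6)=[0, 1, 3, 8, 6, 2, 4, 7, 12, 9, 10, 5, 11]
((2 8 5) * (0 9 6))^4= ((0 9 6)(2 8 5))^4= (0 9 6)(2 8 5)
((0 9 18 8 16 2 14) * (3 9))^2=((0 3 9 18 8 16 2 14))^2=(0 9 8 2)(3 18 16 14)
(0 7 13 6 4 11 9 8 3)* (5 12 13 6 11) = (0 7 6 4 5 12 13 11 9 8 3) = [7, 1, 2, 0, 5, 12, 4, 6, 3, 8, 10, 9, 13, 11]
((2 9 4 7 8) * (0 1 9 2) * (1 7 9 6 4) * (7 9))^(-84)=((0 9 1 6 4 7 8))^(-84)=(9)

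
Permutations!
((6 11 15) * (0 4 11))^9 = (0 6 15 11 4) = ((0 4 11 15 6))^9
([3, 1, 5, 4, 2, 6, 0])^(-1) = [6, 1, 4, 0, 3, 2, 5]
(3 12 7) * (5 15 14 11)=(3 12 7)(5 15 14 11)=[0, 1, 2, 12, 4, 15, 6, 3, 8, 9, 10, 5, 7, 13, 11, 14]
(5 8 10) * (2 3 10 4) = (2 3 10 5 8 4) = [0, 1, 3, 10, 2, 8, 6, 7, 4, 9, 5]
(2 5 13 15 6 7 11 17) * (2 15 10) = [0, 1, 5, 3, 4, 13, 7, 11, 8, 9, 2, 17, 12, 10, 14, 6, 16, 15] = (2 5 13 10)(6 7 11 17 15)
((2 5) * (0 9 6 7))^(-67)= (0 9 6 7)(2 5)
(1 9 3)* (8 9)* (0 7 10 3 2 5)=(0 7 10 3 1 8 9 2 5)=[7, 8, 5, 1, 4, 0, 6, 10, 9, 2, 3]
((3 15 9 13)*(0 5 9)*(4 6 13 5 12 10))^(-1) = (0 15 3 13 6 4 10 12)(5 9)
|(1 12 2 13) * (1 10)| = 5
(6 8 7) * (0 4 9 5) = (0 4 9 5)(6 8 7) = [4, 1, 2, 3, 9, 0, 8, 6, 7, 5]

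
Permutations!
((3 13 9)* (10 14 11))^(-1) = ((3 13 9)(10 14 11))^(-1) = (3 9 13)(10 11 14)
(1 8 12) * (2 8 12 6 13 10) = (1 12)(2 8 6 13 10) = [0, 12, 8, 3, 4, 5, 13, 7, 6, 9, 2, 11, 1, 10]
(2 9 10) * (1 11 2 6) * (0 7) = (0 7)(1 11 2 9 10 6) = [7, 11, 9, 3, 4, 5, 1, 0, 8, 10, 6, 2]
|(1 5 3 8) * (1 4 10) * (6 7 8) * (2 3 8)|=20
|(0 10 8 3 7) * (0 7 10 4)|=|(0 4)(3 10 8)|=6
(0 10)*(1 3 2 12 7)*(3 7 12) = (12)(0 10)(1 7)(2 3) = [10, 7, 3, 2, 4, 5, 6, 1, 8, 9, 0, 11, 12]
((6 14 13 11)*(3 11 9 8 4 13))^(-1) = ((3 11 6 14)(4 13 9 8))^(-1) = (3 14 6 11)(4 8 9 13)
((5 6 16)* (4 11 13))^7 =((4 11 13)(5 6 16))^7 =(4 11 13)(5 6 16)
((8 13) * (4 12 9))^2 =((4 12 9)(8 13))^2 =(13)(4 9 12)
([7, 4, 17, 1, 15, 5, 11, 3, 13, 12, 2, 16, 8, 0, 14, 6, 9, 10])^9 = [9, 13, 2, 8, 0, 5, 3, 12, 11, 15, 10, 1, 6, 16, 14, 7, 4, 17]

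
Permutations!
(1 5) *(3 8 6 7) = [0, 5, 2, 8, 4, 1, 7, 3, 6] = (1 5)(3 8 6 7)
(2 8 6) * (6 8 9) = (2 9 6) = [0, 1, 9, 3, 4, 5, 2, 7, 8, 6]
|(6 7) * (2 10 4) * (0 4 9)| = |(0 4 2 10 9)(6 7)| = 10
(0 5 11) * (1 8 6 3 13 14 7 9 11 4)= (0 5 4 1 8 6 3 13 14 7 9 11)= [5, 8, 2, 13, 1, 4, 3, 9, 6, 11, 10, 0, 12, 14, 7]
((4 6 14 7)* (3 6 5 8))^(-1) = (3 8 5 4 7 14 6)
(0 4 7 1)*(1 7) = (7)(0 4 1) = [4, 0, 2, 3, 1, 5, 6, 7]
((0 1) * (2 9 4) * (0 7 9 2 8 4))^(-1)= (0 9 7 1)(4 8)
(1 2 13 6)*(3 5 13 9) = (1 2 9 3 5 13 6) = [0, 2, 9, 5, 4, 13, 1, 7, 8, 3, 10, 11, 12, 6]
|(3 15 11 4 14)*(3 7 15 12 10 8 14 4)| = |(3 12 10 8 14 7 15 11)| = 8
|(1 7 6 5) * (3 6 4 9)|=|(1 7 4 9 3 6 5)|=7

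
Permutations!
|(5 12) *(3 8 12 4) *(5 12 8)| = |(12)(3 5 4)| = 3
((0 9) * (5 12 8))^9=(12)(0 9)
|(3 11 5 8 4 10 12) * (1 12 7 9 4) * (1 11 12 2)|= 12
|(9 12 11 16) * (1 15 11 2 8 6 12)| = 20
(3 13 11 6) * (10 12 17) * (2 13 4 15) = (2 13 11 6 3 4 15)(10 12 17) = [0, 1, 13, 4, 15, 5, 3, 7, 8, 9, 12, 6, 17, 11, 14, 2, 16, 10]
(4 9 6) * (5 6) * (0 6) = (0 6 4 9 5) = [6, 1, 2, 3, 9, 0, 4, 7, 8, 5]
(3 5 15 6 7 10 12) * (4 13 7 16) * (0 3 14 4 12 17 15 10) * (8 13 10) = (0 3 5 8 13 7)(4 10 17 15 6 16 12 14) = [3, 1, 2, 5, 10, 8, 16, 0, 13, 9, 17, 11, 14, 7, 4, 6, 12, 15]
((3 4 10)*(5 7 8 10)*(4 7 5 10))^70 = ((3 7 8 4 10))^70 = (10)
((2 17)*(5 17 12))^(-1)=((2 12 5 17))^(-1)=(2 17 5 12)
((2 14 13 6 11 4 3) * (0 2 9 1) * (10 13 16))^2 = (0 14 10 6 4 9)(1 2 16 13 11 3)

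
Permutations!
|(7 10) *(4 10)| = |(4 10 7)| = 3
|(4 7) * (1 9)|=|(1 9)(4 7)|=2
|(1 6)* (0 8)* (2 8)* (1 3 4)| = 12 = |(0 2 8)(1 6 3 4)|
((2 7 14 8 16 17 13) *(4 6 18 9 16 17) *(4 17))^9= ((2 7 14 8 4 6 18 9 16 17 13))^9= (2 17 9 6 8 7 13 16 18 4 14)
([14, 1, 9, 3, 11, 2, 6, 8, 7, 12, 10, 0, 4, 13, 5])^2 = [5, 1, 12, 3, 0, 9, 6, 7, 8, 4, 10, 14, 11, 13, 2]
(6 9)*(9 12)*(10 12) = (6 10 12 9) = [0, 1, 2, 3, 4, 5, 10, 7, 8, 6, 12, 11, 9]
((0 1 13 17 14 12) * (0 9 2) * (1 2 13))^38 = ((0 2)(9 13 17 14 12))^38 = (9 14 13 12 17)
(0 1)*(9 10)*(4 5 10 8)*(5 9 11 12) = [1, 0, 2, 3, 9, 10, 6, 7, 4, 8, 11, 12, 5] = (0 1)(4 9 8)(5 10 11 12)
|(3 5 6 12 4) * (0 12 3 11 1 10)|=6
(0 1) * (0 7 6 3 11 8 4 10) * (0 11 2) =[1, 7, 0, 2, 10, 5, 3, 6, 4, 9, 11, 8] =(0 1 7 6 3 2)(4 10 11 8)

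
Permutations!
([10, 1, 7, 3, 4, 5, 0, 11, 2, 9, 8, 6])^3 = (0 2 6 8 11 10 7)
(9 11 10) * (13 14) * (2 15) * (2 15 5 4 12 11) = (15)(2 5 4 12 11 10 9)(13 14) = [0, 1, 5, 3, 12, 4, 6, 7, 8, 2, 9, 10, 11, 14, 13, 15]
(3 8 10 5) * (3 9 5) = (3 8 10)(5 9) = [0, 1, 2, 8, 4, 9, 6, 7, 10, 5, 3]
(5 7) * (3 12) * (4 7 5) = [0, 1, 2, 12, 7, 5, 6, 4, 8, 9, 10, 11, 3] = (3 12)(4 7)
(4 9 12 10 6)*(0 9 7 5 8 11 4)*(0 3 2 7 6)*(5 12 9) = (0 5 8 11 4 6 3 2 7 12 10) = [5, 1, 7, 2, 6, 8, 3, 12, 11, 9, 0, 4, 10]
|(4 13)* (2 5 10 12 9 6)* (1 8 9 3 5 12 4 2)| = |(1 8 9 6)(2 12 3 5 10 4 13)| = 28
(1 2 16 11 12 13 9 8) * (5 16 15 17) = (1 2 15 17 5 16 11 12 13 9 8) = [0, 2, 15, 3, 4, 16, 6, 7, 1, 8, 10, 12, 13, 9, 14, 17, 11, 5]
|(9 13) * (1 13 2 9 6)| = |(1 13 6)(2 9)| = 6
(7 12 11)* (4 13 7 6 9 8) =(4 13 7 12 11 6 9 8) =[0, 1, 2, 3, 13, 5, 9, 12, 4, 8, 10, 6, 11, 7]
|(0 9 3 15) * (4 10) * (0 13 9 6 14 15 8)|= 8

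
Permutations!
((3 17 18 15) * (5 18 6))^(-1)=(3 15 18 5 6 17)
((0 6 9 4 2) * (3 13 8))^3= (13)(0 4 6 2 9)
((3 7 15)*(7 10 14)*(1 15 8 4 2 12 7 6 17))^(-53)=((1 15 3 10 14 6 17)(2 12 7 8 4))^(-53)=(1 10 17 3 6 15 14)(2 7 4 12 8)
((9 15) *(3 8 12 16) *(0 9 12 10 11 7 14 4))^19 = ((0 9 15 12 16 3 8 10 11 7 14 4))^19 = (0 10 15 7 16 4 8 9 11 12 14 3)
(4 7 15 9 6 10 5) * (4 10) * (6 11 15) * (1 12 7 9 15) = (15)(1 12 7 6 4 9 11)(5 10) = [0, 12, 2, 3, 9, 10, 4, 6, 8, 11, 5, 1, 7, 13, 14, 15]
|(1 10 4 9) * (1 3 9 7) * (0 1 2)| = 6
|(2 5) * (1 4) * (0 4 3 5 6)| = |(0 4 1 3 5 2 6)| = 7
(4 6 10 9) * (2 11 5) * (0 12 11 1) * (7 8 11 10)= (0 12 10 9 4 6 7 8 11 5 2 1)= [12, 0, 1, 3, 6, 2, 7, 8, 11, 4, 9, 5, 10]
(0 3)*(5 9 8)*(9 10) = (0 3)(5 10 9 8) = [3, 1, 2, 0, 4, 10, 6, 7, 5, 8, 9]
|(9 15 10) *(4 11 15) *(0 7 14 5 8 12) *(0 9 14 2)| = 9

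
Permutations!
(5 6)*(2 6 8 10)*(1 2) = (1 2 6 5 8 10) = [0, 2, 6, 3, 4, 8, 5, 7, 10, 9, 1]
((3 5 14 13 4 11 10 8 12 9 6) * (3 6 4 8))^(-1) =((3 5 14 13 8 12 9 4 11 10))^(-1) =(3 10 11 4 9 12 8 13 14 5)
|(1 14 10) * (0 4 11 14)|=|(0 4 11 14 10 1)|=6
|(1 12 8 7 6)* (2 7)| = 6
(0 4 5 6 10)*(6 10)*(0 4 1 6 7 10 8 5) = (0 1 6 7 10 4)(5 8) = [1, 6, 2, 3, 0, 8, 7, 10, 5, 9, 4]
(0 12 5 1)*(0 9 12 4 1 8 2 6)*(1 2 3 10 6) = (0 4 2 1 9 12 5 8 3 10 6) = [4, 9, 1, 10, 2, 8, 0, 7, 3, 12, 6, 11, 5]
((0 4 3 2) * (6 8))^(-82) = (8)(0 3)(2 4)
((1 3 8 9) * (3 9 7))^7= (1 9)(3 8 7)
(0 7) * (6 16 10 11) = (0 7)(6 16 10 11) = [7, 1, 2, 3, 4, 5, 16, 0, 8, 9, 11, 6, 12, 13, 14, 15, 10]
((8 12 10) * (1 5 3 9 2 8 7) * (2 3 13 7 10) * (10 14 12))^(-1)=((1 5 13 7)(2 8 10 14 12)(3 9))^(-1)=(1 7 13 5)(2 12 14 10 8)(3 9)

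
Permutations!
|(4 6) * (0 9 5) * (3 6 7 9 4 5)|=7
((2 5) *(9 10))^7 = ((2 5)(9 10))^7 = (2 5)(9 10)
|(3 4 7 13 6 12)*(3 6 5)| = 10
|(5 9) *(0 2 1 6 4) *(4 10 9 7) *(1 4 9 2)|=6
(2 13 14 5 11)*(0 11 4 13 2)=(0 11)(4 13 14 5)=[11, 1, 2, 3, 13, 4, 6, 7, 8, 9, 10, 0, 12, 14, 5]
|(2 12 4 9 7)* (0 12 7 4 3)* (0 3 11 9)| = 10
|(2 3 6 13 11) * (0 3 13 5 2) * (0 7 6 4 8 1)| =|(0 3 4 8 1)(2 13 11 7 6 5)| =30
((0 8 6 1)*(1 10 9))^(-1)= (0 1 9 10 6 8)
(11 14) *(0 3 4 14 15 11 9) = (0 3 4 14 9)(11 15) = [3, 1, 2, 4, 14, 5, 6, 7, 8, 0, 10, 15, 12, 13, 9, 11]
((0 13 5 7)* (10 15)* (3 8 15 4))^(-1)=((0 13 5 7)(3 8 15 10 4))^(-1)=(0 7 5 13)(3 4 10 15 8)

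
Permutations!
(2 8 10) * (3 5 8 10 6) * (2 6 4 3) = (2 10 6)(3 5 8 4) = [0, 1, 10, 5, 3, 8, 2, 7, 4, 9, 6]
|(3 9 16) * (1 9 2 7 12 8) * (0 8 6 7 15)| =|(0 8 1 9 16 3 2 15)(6 7 12)| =24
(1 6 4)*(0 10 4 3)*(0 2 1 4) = [10, 6, 1, 2, 4, 5, 3, 7, 8, 9, 0] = (0 10)(1 6 3 2)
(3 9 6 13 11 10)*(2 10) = (2 10 3 9 6 13 11) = [0, 1, 10, 9, 4, 5, 13, 7, 8, 6, 3, 2, 12, 11]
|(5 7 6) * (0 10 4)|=|(0 10 4)(5 7 6)|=3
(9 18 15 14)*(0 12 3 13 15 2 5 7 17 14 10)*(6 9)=(0 12 3 13 15 10)(2 5 7 17 14 6 9 18)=[12, 1, 5, 13, 4, 7, 9, 17, 8, 18, 0, 11, 3, 15, 6, 10, 16, 14, 2]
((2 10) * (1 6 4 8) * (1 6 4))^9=(1 4 8 6)(2 10)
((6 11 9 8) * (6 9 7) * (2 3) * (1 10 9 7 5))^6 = (1 11 7 9)(5 6 8 10)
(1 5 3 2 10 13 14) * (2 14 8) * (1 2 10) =(1 5 3 14 2)(8 10 13) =[0, 5, 1, 14, 4, 3, 6, 7, 10, 9, 13, 11, 12, 8, 2]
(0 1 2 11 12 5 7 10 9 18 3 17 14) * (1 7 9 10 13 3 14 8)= [7, 2, 11, 17, 4, 9, 6, 13, 1, 18, 10, 12, 5, 3, 0, 15, 16, 8, 14]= (0 7 13 3 17 8 1 2 11 12 5 9 18 14)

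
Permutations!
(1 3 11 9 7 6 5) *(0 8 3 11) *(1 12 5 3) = (0 8 1 11 9 7 6 3)(5 12) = [8, 11, 2, 0, 4, 12, 3, 6, 1, 7, 10, 9, 5]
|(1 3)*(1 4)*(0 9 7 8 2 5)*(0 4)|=9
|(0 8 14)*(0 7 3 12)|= |(0 8 14 7 3 12)|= 6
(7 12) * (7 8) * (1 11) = (1 11)(7 12 8) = [0, 11, 2, 3, 4, 5, 6, 12, 7, 9, 10, 1, 8]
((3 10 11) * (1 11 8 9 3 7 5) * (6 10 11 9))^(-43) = ((1 9 3 11 7 5)(6 10 8))^(-43) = (1 5 7 11 3 9)(6 8 10)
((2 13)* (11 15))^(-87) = (2 13)(11 15)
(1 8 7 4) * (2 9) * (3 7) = (1 8 3 7 4)(2 9) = [0, 8, 9, 7, 1, 5, 6, 4, 3, 2]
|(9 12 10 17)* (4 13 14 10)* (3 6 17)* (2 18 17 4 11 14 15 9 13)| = 13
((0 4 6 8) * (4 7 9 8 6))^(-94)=(0 9)(7 8)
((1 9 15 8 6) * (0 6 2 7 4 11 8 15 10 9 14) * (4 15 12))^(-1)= ((0 6 1 14)(2 7 15 12 4 11 8)(9 10))^(-1)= (0 14 1 6)(2 8 11 4 12 15 7)(9 10)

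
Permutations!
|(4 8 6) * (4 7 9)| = |(4 8 6 7 9)| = 5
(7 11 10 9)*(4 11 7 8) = (4 11 10 9 8) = [0, 1, 2, 3, 11, 5, 6, 7, 4, 8, 9, 10]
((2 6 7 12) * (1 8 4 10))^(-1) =(1 10 4 8)(2 12 7 6)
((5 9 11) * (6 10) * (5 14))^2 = ((5 9 11 14)(6 10))^2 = (5 11)(9 14)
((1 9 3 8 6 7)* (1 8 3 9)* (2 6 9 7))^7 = (2 6)(7 8 9)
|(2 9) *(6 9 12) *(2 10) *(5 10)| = 6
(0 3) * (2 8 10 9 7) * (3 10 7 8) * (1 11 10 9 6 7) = (0 9 8 1 11 10 6 7 2 3) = [9, 11, 3, 0, 4, 5, 7, 2, 1, 8, 6, 10]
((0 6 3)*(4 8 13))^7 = (0 6 3)(4 8 13)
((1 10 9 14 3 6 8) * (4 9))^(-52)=((1 10 4 9 14 3 6 8))^(-52)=(1 14)(3 10)(4 6)(8 9)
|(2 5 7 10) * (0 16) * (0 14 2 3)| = 8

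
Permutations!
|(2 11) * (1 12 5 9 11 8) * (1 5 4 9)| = 8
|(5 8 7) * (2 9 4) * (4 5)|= 6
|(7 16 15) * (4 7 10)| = |(4 7 16 15 10)| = 5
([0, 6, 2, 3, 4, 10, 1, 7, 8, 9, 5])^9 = [0, 6, 2, 3, 4, 10, 1, 7, 8, 9, 5]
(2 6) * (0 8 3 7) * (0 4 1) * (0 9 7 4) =(0 8 3 4 1 9 7)(2 6) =[8, 9, 6, 4, 1, 5, 2, 0, 3, 7]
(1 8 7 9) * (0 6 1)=(0 6 1 8 7 9)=[6, 8, 2, 3, 4, 5, 1, 9, 7, 0]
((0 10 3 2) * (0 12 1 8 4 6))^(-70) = (0 3 12 8 6 10 2 1 4)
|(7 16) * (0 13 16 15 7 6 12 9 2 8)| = 8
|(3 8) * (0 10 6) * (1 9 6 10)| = 4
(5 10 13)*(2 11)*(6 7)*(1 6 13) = [0, 6, 11, 3, 4, 10, 7, 13, 8, 9, 1, 2, 12, 5] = (1 6 7 13 5 10)(2 11)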